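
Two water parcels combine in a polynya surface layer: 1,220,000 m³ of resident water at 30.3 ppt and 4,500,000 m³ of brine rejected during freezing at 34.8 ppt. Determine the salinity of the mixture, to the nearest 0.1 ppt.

Weighted by volume,
salt = 1,220,000×30.3 + 4,500,000×34.8 = 36,966,000 + 156,600,000 = 193,566,000
volume = 1,220,000 + 4,500,000 = 5,720,000 m³
S = 193,566,000 / 5,720,000 = 33.84 ppt

33.8 ppt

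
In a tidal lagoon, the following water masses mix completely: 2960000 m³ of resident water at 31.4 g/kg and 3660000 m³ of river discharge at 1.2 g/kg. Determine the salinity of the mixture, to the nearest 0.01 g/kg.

14.70 g/kg

Salt balance:
salt = 2,960,000×31.4 + 3,660,000×1.2 = 92,944,000 + 4,392,000 = 97,336,000
volume = 2,960,000 + 3,660,000 = 6,620,000 m³
S = 97,336,000 / 6,620,000 = 14.7033 g/kg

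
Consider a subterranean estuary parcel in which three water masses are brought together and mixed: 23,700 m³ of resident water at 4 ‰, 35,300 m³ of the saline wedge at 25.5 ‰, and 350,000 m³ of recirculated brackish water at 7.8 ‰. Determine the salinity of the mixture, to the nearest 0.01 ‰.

Weighted by volume,
salt = 23,700×4 + 35,300×25.5 + 350,000×7.8 = 94,800 + 900,150 + 2,730,000 = 3,724,950
volume = 23,700 + 35,300 + 350,000 = 409,000 m³
S = 3,724,950 / 409,000 = 9.1075 ‰

9.11 ‰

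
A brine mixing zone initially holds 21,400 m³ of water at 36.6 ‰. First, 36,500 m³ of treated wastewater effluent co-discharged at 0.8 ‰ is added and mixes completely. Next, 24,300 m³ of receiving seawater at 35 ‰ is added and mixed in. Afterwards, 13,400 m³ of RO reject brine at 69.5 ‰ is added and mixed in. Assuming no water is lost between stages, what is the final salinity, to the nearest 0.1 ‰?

Total salt / total volume:
Initial salt = 21,400×36.6 = 783,240
After stage 1: salt = 783,240 + 36,500×0.8 = 812,440; volume = 57,900 m³; S = 14.032 ‰
After stage 2: salt = 812,440 + 24,300×35 = 1,662,940; volume = 82,200 m³; S = 20.23 ‰
After stage 3: salt = 1,662,940 + 13,400×69.5 = 2,594,240; volume = 95,600 m³
S = 2,594,240 / 95,600 = 27.1364 ‰

27.1 ‰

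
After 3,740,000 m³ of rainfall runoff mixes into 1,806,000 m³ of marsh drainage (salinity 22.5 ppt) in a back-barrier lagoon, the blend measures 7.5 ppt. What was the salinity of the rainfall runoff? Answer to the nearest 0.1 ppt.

0.3 ppt

Salt balance: 1,806,000×22.5 + 3,740,000×S = 5,546,000×7.5
40,635,000 + 3,740,000·S = 41,595,000
S = (41,595,000 − 40,635,000) / 3,740,000 = 0.2567 ppt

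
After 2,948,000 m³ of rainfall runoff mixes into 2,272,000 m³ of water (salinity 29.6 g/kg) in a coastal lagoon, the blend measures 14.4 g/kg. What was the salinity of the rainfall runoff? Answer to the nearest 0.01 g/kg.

Salt balance: 2,272,000×29.6 + 2,948,000×S = 5,220,000×14.4
67,251,200 + 2,948,000·S = 75,168,000
S = (75,168,000 − 67,251,200) / 2,948,000 = 2.6855 g/kg

2.69 g/kg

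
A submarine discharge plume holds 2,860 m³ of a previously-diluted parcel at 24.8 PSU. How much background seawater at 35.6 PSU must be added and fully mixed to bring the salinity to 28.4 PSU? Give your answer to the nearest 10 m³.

Salt balance: 2,860×24.8 + V×35.6 = (2,860+V)×28.4
70,928 + 35.6V = 81,224 + 28.4V
10,296 = 7.2V
V = 1,430 m³

1430 m³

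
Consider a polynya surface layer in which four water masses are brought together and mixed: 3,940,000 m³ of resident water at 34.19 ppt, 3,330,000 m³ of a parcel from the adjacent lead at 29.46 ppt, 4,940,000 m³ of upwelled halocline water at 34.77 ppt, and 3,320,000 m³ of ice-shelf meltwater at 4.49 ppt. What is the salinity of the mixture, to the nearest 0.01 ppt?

27.01 ppt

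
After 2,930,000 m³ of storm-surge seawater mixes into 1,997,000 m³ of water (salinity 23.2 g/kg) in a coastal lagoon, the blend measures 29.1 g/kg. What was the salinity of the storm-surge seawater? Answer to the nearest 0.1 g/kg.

33.1 g/kg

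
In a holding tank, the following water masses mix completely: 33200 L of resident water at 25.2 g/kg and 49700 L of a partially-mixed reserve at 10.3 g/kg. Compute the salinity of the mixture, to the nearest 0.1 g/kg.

16.3 g/kg

Total salt / total volume:
salt = 33,200×25.2 + 49,700×10.3 = 836,640 + 511,910 = 1,348,550
volume = 33,200 + 49,700 = 82,900 L
S = 1,348,550 / 82,900 = 16.267 g/kg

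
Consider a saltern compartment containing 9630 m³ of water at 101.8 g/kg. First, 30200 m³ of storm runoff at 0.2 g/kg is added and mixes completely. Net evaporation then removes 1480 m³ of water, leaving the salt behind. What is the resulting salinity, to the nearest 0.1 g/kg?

25.7 g/kg

After mixing: salt = 9,630×101.8 + 30,200×0.2 = 986,374; volume = 39,830 m³
After evaporation: salt unchanged = 986,374; volume = 39,830 − 1,480 = 38,350 m³
S = 986,374 / 38,350 = 25.7203 g/kg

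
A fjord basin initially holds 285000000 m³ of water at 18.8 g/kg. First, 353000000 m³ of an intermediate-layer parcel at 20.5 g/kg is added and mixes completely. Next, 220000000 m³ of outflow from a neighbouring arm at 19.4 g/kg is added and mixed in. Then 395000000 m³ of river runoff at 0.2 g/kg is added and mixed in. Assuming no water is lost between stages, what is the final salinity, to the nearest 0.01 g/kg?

13.52 g/kg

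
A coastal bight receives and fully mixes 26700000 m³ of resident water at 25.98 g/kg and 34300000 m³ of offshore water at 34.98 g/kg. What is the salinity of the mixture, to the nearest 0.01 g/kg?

Conserving salt mass:
salt = 26,700,000×25.98 + 34,300,000×34.98 = 693,666,000 + 1,199,814,000 = 1,893,480,000
volume = 26,700,000 + 34,300,000 = 61,000,000 m³
S = 1,893,480,000 / 61,000,000 = 31.0407 g/kg

31.04 g/kg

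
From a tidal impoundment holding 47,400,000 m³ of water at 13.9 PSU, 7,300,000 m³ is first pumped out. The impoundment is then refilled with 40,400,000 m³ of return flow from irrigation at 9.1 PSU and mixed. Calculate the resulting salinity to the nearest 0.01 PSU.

Remaining after removal: 40,100,000 m³ at 13.9 PSU (salt = 557,390,000)
After addition: salt = 557,390,000 + 40,400,000×9.1 = 925,030,000; volume = 80,500,000 m³
S = 925,030,000 / 80,500,000 = 11.4911 PSU

11.49 PSU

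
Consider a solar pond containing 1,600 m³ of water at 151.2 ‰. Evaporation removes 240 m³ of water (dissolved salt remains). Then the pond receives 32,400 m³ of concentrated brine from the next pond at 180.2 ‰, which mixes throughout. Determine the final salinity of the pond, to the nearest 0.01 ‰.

180.11 ‰

After evaporation: salt = 1,600×151.2 = 241,920; volume = 1,600 − 240 = 1,360 m³
After mixing: salt = 241,920 + 32,400×180.2 = 6,080,400; volume = 1,360 + 32,400 = 33,760 m³
S = 6,080,400 / 33,760 = 180.1066 ‰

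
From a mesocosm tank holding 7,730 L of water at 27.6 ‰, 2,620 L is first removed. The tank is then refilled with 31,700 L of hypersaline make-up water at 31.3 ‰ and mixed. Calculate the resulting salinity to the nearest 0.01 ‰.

Remaining after removal: 5,110 L at 27.6 ‰ (salt = 141,036)
After addition: salt = 141,036 + 31,700×31.3 = 1,133,246; volume = 36,810 L
S = 1,133,246 / 36,810 = 30.7864 ‰

30.79 ‰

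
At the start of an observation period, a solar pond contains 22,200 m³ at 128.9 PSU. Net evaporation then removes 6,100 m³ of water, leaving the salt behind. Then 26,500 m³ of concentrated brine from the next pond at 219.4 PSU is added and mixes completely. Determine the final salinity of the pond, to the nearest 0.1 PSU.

203.7 PSU

After evaporation: salt = 22,200×128.9 = 2,861,580; volume = 22,200 − 6,100 = 16,100 m³
After mixing: salt = 2,861,580 + 26,500×219.4 = 8,675,680; volume = 16,100 + 26,500 = 42,600 m³
S = 8,675,680 / 42,600 = 203.6545 PSU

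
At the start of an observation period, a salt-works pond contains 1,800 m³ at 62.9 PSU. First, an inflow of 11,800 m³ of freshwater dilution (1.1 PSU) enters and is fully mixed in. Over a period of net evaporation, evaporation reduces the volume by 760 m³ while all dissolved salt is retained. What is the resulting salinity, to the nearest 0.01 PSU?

9.83 PSU

After mixing: salt = 1,800×62.9 + 11,800×1.1 = 126,200; volume = 13,600 m³
After evaporation: salt unchanged = 126,200; volume = 13,600 − 760 = 12,840 m³
S = 126,200 / 12,840 = 9.8287 PSU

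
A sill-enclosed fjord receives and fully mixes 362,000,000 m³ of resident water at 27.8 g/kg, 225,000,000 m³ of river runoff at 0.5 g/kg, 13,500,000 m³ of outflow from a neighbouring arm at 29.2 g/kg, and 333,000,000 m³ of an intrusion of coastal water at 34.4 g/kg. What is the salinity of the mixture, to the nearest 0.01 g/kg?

23.59 g/kg

By conservation of dissolved salt,
salt = 362,000,000×27.8 + 225,000,000×0.5 + 13,500,000×29.2 + 333,000,000×34.4 = 10,063,600,000 + 112,500,000 + 394,200,000 + 11,455,200,000 = 22,025,500,000
volume = 362,000,000 + 225,000,000 + 13,500,000 + 333,000,000 = 933,500,000 m³
S = 22,025,500,000 / 933,500,000 = 23.5945 g/kg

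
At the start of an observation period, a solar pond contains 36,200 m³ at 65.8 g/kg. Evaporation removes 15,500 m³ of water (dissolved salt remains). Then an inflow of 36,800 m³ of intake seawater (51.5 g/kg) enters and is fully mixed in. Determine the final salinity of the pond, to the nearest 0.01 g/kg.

After evaporation: salt = 36,200×65.8 = 2,381,960; volume = 36,200 − 15,500 = 20,700 m³
After mixing: salt = 2,381,960 + 36,800×51.5 = 4,277,160; volume = 20,700 + 36,800 = 57,500 m³
S = 4,277,160 / 57,500 = 74.3854 g/kg

74.39 g/kg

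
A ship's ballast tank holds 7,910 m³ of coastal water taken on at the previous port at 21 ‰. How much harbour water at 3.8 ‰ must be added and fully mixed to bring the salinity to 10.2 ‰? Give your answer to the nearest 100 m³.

13300 m³

Salt balance: 7,910×21 + V×3.8 = (7,910+V)×10.2
166,110 + 3.8V = 80,682 + 10.2V
85,428 = 6.4V
V = 13,348.13 m³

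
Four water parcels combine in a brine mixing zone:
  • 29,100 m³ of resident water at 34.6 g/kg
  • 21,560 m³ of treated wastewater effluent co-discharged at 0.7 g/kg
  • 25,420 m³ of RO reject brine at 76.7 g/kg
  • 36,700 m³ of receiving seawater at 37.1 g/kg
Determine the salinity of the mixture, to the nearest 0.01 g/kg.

Salt balance:
salt = 29,100×34.6 + 21,560×0.7 + 25,420×76.7 + 36,700×37.1 = 1,006,860 + 15,092 + 1,949,714 + 1,361,570 = 4,333,236
volume = 29,100 + 21,560 + 25,420 + 36,700 = 112,780 m³
S = 4,333,236 / 112,780 = 38.422 g/kg

38.42 g/kg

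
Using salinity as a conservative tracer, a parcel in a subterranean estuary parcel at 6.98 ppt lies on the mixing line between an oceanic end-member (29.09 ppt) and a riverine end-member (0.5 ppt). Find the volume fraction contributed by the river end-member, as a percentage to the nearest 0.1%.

Let f be the freshwater fraction. Salt balance per unit volume:
f×0.5 + (1−f)×29.09 = 6.98
f = (29.09 − 6.98) / (29.09 − 0.5) = 22.11/28.59 = 0.7733

77.3%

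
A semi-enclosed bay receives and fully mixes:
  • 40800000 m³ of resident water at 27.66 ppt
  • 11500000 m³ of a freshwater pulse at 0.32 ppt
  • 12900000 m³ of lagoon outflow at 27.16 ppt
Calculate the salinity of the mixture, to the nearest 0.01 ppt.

By conservation of dissolved salt,
salt = 40,800,000×27.66 + 11,500,000×0.32 + 12,900,000×27.16 = 1,128,528,000 + 3,680,000 + 350,364,000 = 1,482,572,000
volume = 40,800,000 + 11,500,000 + 12,900,000 = 65,200,000 m³
S = 1,482,572,000 / 65,200,000 = 22.7388 ppt

22.74 ppt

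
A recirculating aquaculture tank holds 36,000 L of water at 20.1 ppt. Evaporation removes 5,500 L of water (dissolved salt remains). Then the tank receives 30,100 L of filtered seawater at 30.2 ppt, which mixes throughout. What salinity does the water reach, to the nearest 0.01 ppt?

26.94 ppt

After evaporation: salt = 36,000×20.1 = 723,600; volume = 36,000 − 5,500 = 30,500 L
After mixing: salt = 723,600 + 30,100×30.2 = 1,632,620; volume = 30,500 + 30,100 = 60,600 L
S = 1,632,620 / 60,600 = 26.9409 ppt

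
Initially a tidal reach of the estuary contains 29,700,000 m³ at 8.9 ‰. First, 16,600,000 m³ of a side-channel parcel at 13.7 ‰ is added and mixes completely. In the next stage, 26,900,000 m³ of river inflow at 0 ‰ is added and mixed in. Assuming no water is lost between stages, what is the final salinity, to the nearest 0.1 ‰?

Total salt / total volume:
Initial salt = 29,700,000×8.9 = 264,330,000
After stage 1: salt = 264,330,000 + 16,600,000×13.7 = 491,750,000; volume = 46,300,000 m³; S = 10.621 ‰
After stage 2: salt = 491,750,000 + 26,900,000×0 = 491,750,000; volume = 73,200,000 m³
S = 491,750,000 / 73,200,000 = 6.7179 ‰

6.7 ‰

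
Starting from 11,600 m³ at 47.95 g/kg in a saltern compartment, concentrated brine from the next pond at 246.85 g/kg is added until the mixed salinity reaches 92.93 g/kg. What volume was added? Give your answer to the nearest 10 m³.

Salt balance: 11,600×47.95 + V×246.85 = (11,600+V)×92.93
556,220 + 246.85V = 1,077,988 + 92.93V
521,768 = 153.92V
V = 3,389.86 m³

3390 m³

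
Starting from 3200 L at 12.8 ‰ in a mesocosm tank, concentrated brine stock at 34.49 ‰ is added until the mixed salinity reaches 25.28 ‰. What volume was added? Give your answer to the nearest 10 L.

Salt balance: 3,200×12.8 + V×34.49 = (3,200+V)×25.28
40,960 + 34.49V = 80,896 + 25.28V
39,936 = 9.21V
V = 4,336.16 L

4340 L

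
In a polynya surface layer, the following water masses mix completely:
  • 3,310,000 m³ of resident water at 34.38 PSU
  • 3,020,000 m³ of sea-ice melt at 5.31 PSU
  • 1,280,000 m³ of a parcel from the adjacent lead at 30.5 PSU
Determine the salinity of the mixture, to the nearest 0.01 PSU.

Salt balance:
salt = 3,310,000×34.38 + 3,020,000×5.31 + 1,280,000×30.5 = 113,797,800 + 16,036,200 + 39,040,000 = 168,874,000
volume = 3,310,000 + 3,020,000 + 1,280,000 = 7,610,000 m³
S = 168,874,000 / 7,610,000 = 22.1911 PSU

22.19 PSU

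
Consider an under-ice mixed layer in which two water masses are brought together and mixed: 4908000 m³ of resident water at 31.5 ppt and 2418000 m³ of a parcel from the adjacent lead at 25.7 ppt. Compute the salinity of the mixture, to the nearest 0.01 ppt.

29.59 ppt

Salt balance:
salt = 4,908,000×31.5 + 2,418,000×25.7 = 154,602,000 + 62,142,600 = 216,744,600
volume = 4,908,000 + 2,418,000 = 7,326,000 m³
S = 216,744,600 / 7,326,000 = 29.5857 ppt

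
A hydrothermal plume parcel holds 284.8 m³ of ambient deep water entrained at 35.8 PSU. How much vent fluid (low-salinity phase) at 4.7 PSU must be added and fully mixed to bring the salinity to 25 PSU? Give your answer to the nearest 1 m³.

Salt balance: 284.8×35.8 + V×4.7 = (284.8+V)×25
10,195.84 + 4.7V = 7,120 + 25V
3,075.84 = 20.3V
V = 151.52 m³

152 m³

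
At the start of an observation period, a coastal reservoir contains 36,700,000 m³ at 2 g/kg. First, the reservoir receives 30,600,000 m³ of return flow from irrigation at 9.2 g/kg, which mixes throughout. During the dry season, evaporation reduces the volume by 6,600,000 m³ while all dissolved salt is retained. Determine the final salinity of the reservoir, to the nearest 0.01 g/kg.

5.85 g/kg

After mixing: salt = 36,700,000×2 + 30,600,000×9.2 = 354,920,000; volume = 67,300,000 m³
After evaporation: salt unchanged = 354,920,000; volume = 67,300,000 − 6,600,000 = 60,700,000 m³
S = 354,920,000 / 60,700,000 = 5.8471 g/kg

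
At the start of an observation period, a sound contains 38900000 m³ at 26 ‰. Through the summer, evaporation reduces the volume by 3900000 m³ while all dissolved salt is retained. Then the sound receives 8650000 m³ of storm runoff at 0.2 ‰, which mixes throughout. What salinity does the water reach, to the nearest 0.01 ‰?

After evaporation: salt = 38,900,000×26 = 1,011,400,000; volume = 38,900,000 − 3,900,000 = 35,000,000 m³
After mixing: salt = 1,011,400,000 + 8,650,000×0.2 = 1,013,130,000; volume = 35,000,000 + 8,650,000 = 43,650,000 m³
S = 1,013,130,000 / 43,650,000 = 23.2103 ‰

23.21 ‰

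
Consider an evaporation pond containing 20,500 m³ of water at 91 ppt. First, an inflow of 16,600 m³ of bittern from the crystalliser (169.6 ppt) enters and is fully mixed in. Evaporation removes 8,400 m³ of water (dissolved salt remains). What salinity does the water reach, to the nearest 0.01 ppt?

After mixing: salt = 20,500×91 + 16,600×169.6 = 4,680,860; volume = 37,100 m³
After evaporation: salt unchanged = 4,680,860; volume = 37,100 − 8,400 = 28,700 m³
S = 4,680,860 / 28,700 = 163.0962 ppt

163.10 ppt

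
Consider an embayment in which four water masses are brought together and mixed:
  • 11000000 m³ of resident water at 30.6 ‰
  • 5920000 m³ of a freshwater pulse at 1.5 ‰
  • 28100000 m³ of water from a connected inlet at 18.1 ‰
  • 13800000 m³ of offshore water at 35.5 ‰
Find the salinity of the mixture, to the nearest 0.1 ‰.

22.8 ‰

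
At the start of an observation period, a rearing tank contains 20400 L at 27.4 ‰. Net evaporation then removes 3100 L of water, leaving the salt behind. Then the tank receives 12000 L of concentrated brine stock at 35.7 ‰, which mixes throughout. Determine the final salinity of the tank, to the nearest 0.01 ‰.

After evaporation: salt = 20,400×27.4 = 558,960; volume = 20,400 − 3,100 = 17,300 L
After mixing: salt = 558,960 + 12,000×35.7 = 987,360; volume = 17,300 + 12,000 = 29,300 L
S = 987,360 / 29,300 = 33.6983 ‰

33.70 ‰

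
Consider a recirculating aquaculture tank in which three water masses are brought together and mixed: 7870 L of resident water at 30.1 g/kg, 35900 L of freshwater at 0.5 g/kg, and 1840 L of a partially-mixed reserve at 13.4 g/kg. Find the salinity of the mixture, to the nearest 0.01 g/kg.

By conservation of dissolved salt,
salt = 7,870×30.1 + 35,900×0.5 + 1,840×13.4 = 236,887 + 17,950 + 24,656 = 279,493
volume = 7,870 + 35,900 + 1,840 = 45,610 L
S = 279,493 / 45,610 = 6.1279 g/kg

6.13 g/kg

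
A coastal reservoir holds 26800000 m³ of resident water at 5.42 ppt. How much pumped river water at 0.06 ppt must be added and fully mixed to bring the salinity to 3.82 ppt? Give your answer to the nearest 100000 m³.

Salt balance: 26,800,000×5.42 + V×0.06 = (26,800,000+V)×3.82
145,256,000 + 0.06V = 102,376,000 + 3.82V
42,880,000 = 3.76V
V = 11,404,255.32 m³

11400000 m³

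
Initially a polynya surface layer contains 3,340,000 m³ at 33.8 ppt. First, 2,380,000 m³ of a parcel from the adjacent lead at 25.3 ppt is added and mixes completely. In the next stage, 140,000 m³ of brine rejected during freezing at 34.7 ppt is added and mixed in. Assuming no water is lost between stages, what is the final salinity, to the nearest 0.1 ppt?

30.4 ppt

By conservation of dissolved salt,
Initial salt = 3,340,000×33.8 = 112,892,000
After stage 1: salt = 112,892,000 + 2,380,000×25.3 = 173,106,000; volume = 5,720,000 m³; S = 30.263 ppt
After stage 2: salt = 173,106,000 + 140,000×34.7 = 177,964,000; volume = 5,860,000 m³
S = 177,964,000 / 5,860,000 = 30.3693 ppt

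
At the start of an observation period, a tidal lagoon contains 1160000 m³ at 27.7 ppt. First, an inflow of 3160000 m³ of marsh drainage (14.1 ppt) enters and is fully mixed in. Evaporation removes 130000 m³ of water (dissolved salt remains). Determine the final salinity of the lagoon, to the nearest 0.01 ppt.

After mixing: salt = 1,160,000×27.7 + 3,160,000×14.1 = 76,688,000; volume = 4,320,000 m³
After evaporation: salt unchanged = 76,688,000; volume = 4,320,000 − 130,000 = 4,190,000 m³
S = 76,688,000 / 4,190,000 = 18.3026 ppt

18.30 ppt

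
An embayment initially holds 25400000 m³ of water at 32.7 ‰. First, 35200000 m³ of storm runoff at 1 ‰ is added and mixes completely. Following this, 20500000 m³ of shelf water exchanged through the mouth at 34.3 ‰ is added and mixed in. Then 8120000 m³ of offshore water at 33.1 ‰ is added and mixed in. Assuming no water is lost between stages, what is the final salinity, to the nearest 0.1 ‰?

20.6 ‰

Weighted by volume,
Initial salt = 25,400,000×32.7 = 830,580,000
After stage 1: salt = 830,580,000 + 35,200,000×1 = 865,780,000; volume = 60,600,000 m³; S = 14.287 ‰
After stage 2: salt = 865,780,000 + 20,500,000×34.3 = 1,568,930,000; volume = 81,100,000 m³; S = 19.346 ‰
After stage 3: salt = 1,568,930,000 + 8,120,000×33.1 = 1,837,702,000; volume = 89,220,000 m³
S = 1,837,702,000 / 89,220,000 = 20.5974 ‰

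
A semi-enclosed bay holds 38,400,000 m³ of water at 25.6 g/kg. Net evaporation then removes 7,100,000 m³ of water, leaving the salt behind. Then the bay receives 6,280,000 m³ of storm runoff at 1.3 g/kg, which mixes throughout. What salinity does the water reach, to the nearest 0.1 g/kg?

After evaporation: salt = 38,400,000×25.6 = 983,040,000; volume = 38,400,000 − 7,100,000 = 31,300,000 m³
After mixing: salt = 983,040,000 + 6,280,000×1.3 = 991,204,000; volume = 31,300,000 + 6,280,000 = 37,580,000 m³
S = 991,204,000 / 37,580,000 = 26.3758 g/kg

26.4 g/kg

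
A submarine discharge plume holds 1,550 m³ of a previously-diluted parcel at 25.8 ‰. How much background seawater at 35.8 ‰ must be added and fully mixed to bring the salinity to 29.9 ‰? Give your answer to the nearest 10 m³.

1080 m³

Salt balance: 1,550×25.8 + V×35.8 = (1,550+V)×29.9
39,990 + 35.8V = 46,345 + 29.9V
6,355 = 5.9V
V = 1,077.12 m³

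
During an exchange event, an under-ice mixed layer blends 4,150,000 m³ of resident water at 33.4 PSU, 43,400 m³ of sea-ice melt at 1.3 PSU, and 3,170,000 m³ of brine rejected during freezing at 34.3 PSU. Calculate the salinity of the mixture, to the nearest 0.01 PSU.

33.60 PSU

Mass of salt is conserved:
salt = 4,150,000×33.4 + 43,400×1.3 + 3,170,000×34.3 = 138,610,000 + 56,420 + 108,731,000 = 247,397,420
volume = 4,150,000 + 43,400 + 3,170,000 = 7,363,400 m³
S = 247,397,420 / 7,363,400 = 33.5983 PSU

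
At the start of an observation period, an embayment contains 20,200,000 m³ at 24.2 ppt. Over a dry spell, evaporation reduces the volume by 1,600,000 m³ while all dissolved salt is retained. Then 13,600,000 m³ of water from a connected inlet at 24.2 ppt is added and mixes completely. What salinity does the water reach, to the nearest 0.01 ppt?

25.40 ppt

After evaporation: salt = 20,200,000×24.2 = 488,840,000; volume = 20,200,000 − 1,600,000 = 18,600,000 m³
After mixing: salt = 488,840,000 + 13,600,000×24.2 = 817,960,000; volume = 18,600,000 + 13,600,000 = 32,200,000 m³
S = 817,960,000 / 32,200,000 = 25.4025 ppt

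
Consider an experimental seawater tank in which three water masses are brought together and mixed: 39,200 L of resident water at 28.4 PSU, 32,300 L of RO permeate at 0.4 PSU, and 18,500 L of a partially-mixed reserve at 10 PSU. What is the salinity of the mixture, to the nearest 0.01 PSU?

14.57 PSU

Salt balance:
salt = 39,200×28.4 + 32,300×0.4 + 18,500×10 = 1,113,280 + 12,920 + 185,000 = 1,311,200
volume = 39,200 + 32,300 + 18,500 = 90,000 L
S = 1,311,200 / 90,000 = 14.5689 PSU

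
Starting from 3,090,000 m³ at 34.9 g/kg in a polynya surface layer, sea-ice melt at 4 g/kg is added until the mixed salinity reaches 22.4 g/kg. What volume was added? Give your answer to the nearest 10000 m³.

Salt balance: 3,090,000×34.9 + V×4 = (3,090,000+V)×22.4
107,841,000 + 4V = 69,216,000 + 22.4V
38,625,000 = 18.4V
V = 2,099,184.78 m³

2100000 m³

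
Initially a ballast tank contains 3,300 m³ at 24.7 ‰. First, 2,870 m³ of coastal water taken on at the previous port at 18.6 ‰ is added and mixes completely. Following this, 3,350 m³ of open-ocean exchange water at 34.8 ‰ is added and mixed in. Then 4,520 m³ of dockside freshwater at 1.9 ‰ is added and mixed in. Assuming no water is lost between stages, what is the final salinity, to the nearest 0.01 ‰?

18.52 ‰

Total salt / total volume:
Initial salt = 3,300×24.7 = 81,510
After stage 1: salt = 81,510 + 2,870×18.6 = 134,892; volume = 6,170 m³; S = 21.863 ‰
After stage 2: salt = 134,892 + 3,350×34.8 = 251,472; volume = 9,520 m³; S = 26.415 ‰
After stage 3: salt = 251,472 + 4,520×1.9 = 260,060; volume = 14,040 m³
S = 260,060 / 14,040 = 18.5228 ‰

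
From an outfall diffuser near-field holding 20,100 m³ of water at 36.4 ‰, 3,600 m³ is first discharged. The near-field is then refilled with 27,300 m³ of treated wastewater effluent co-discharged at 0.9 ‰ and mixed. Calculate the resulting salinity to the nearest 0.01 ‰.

14.27 ‰

Remaining after removal: 16,500 m³ at 36.4 ‰ (salt = 600,600)
After addition: salt = 600,600 + 27,300×0.9 = 625,170; volume = 43,800 m³
S = 625,170 / 43,800 = 14.2733 ‰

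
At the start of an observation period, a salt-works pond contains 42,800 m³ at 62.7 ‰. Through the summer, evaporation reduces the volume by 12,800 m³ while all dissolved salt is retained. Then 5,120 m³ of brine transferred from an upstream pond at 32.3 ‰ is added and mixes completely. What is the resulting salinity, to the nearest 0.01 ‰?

After evaporation: salt = 42,800×62.7 = 2,683,560; volume = 42,800 − 12,800 = 30,000 m³
After mixing: salt = 2,683,560 + 5,120×32.3 = 2,848,936; volume = 30,000 + 5,120 = 35,120 m³
S = 2,848,936 / 35,120 = 81.12 ‰

81.12 ‰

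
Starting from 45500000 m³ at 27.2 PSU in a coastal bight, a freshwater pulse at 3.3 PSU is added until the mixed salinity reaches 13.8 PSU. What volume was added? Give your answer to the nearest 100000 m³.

58100000 m³

Salt balance: 45,500,000×27.2 + V×3.3 = (45,500,000+V)×13.8
1,237,600,000 + 3.3V = 627,900,000 + 13.8V
609,700,000 = 10.5V
V = 58,066,666.67 m³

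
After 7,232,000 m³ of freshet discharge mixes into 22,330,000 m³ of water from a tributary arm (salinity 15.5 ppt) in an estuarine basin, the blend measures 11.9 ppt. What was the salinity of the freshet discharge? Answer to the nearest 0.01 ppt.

0.78 ppt

Salt balance: 22,330,000×15.5 + 7,232,000×S = 29,562,000×11.9
346,115,000 + 7,232,000·S = 351,787,800
S = (351,787,800 − 346,115,000) / 7,232,000 = 0.7844 ppt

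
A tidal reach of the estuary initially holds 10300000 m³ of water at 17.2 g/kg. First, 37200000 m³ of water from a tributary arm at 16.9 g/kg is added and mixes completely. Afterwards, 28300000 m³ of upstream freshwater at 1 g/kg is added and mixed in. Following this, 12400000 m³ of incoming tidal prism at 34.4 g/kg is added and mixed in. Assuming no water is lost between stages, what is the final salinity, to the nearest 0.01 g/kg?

14.29 g/kg

Salt balance:
Initial salt = 10,300,000×17.2 = 177,160,000
After stage 1: salt = 177,160,000 + 37,200,000×16.9 = 805,840,000; volume = 47,500,000 m³; S = 16.965 g/kg
After stage 2: salt = 805,840,000 + 28,300,000×1 = 834,140,000; volume = 75,800,000 m³; S = 11.004 g/kg
After stage 3: salt = 834,140,000 + 12,400,000×34.4 = 1,260,700,000; volume = 88,200,000 m³
S = 1,260,700,000 / 88,200,000 = 14.2937 g/kg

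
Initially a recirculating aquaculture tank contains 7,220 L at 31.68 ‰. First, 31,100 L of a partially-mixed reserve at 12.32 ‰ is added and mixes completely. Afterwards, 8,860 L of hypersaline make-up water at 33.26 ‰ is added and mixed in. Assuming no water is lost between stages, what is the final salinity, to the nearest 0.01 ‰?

Mass of salt is conserved:
Initial salt = 7,220×31.68 = 228,729.6
After stage 1: salt = 228,729.6 + 31,100×12.32 = 611,881.6; volume = 38,320 L; S = 15.968 ‰
After stage 2: salt = 611,881.6 + 8,860×33.26 = 906,565.2; volume = 47,180 L
S = 906,565.2 / 47,180 = 19.215 ‰

19.22 ‰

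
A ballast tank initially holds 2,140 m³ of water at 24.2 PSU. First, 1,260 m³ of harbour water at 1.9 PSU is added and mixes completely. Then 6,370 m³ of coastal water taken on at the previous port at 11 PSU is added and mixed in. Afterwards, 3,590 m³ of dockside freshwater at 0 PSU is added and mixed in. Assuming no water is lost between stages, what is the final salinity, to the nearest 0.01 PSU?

9.30 PSU

Weighted by volume,
Initial salt = 2,140×24.2 = 51,788
After stage 1: salt = 51,788 + 1,260×1.9 = 54,182; volume = 3,400 m³; S = 15.936 PSU
After stage 2: salt = 54,182 + 6,370×11 = 124,252; volume = 9,770 m³; S = 12.718 PSU
After stage 3: salt = 124,252 + 3,590×0 = 124,252; volume = 13,360 m³
S = 124,252 / 13,360 = 9.3003 PSU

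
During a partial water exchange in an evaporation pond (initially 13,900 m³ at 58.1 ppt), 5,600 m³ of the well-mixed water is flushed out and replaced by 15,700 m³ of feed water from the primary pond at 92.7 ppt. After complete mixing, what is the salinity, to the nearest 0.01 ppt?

80.73 ppt

Remaining after removal: 8,300 m³ at 58.1 ppt (salt = 482,230)
After addition: salt = 482,230 + 15,700×92.7 = 1,937,620; volume = 24,000 m³
S = 1,937,620 / 24,000 = 80.7342 ppt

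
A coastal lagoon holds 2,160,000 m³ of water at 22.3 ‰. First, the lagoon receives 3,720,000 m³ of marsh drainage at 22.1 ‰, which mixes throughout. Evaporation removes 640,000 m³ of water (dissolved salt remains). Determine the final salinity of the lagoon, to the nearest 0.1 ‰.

24.9 ‰

After mixing: salt = 2,160,000×22.3 + 3,720,000×22.1 = 130,380,000; volume = 5,880,000 m³
After evaporation: salt unchanged = 130,380,000; volume = 5,880,000 − 640,000 = 5,240,000 m³
S = 130,380,000 / 5,240,000 = 24.8817 ‰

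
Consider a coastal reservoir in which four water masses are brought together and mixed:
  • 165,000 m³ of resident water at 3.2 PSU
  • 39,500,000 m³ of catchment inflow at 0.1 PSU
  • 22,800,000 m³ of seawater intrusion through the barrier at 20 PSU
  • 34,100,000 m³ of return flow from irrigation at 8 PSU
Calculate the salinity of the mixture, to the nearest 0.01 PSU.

7.59 PSU

By conservation of dissolved salt,
salt = 165,000×3.2 + 39,500,000×0.1 + 22,800,000×20 + 34,100,000×8 = 528,000 + 3,950,000 + 456,000,000 + 272,800,000 = 733,278,000
volume = 165,000 + 39,500,000 + 22,800,000 + 34,100,000 = 96,565,000 m³
S = 733,278,000 / 96,565,000 = 7.5936 PSU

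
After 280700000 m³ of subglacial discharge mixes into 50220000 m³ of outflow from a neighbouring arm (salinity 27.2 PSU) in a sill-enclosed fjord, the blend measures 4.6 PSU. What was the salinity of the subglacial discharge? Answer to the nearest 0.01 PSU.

Salt balance: 50,220,000×27.2 + 280,700,000×S = 330,920,000×4.6
1,365,984,000 + 280,700,000·S = 1,522,232,000
S = (1,522,232,000 − 1,365,984,000) / 280,700,000 = 0.5566 PSU

0.56 PSU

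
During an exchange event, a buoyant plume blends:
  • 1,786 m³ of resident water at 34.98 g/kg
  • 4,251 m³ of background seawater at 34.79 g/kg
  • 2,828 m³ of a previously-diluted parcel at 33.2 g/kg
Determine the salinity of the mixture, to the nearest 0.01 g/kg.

Mass of salt is conserved:
salt = 1,786×34.98 + 4,251×34.79 + 2,828×33.2 = 62,474.28 + 147,892.29 + 93,889.6 = 304,256.17
volume = 1,786 + 4,251 + 2,828 = 8,865 m³
S = 304,256.17 / 8,865 = 34.3211 g/kg

34.32 g/kg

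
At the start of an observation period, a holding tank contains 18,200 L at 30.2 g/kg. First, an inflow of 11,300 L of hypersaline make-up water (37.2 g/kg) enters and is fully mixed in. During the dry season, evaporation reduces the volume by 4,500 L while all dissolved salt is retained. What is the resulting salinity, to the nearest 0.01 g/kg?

38.80 g/kg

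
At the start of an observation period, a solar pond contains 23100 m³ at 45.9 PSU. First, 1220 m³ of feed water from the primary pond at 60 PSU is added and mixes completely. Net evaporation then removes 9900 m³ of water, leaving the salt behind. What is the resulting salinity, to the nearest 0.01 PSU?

After mixing: salt = 23,100×45.9 + 1,220×60 = 1,133,490; volume = 24,320 m³
After evaporation: salt unchanged = 1,133,490; volume = 24,320 − 9,900 = 14,420 m³
S = 1,133,490 / 14,420 = 78.6054 PSU

78.61 PSU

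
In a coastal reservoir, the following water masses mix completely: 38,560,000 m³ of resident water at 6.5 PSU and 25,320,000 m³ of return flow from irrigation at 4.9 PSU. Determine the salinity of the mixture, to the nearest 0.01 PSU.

Total salt / total volume:
salt = 38,560,000×6.5 + 25,320,000×4.9 = 250,640,000 + 124,068,000 = 374,708,000
volume = 38,560,000 + 25,320,000 = 63,880,000 m³
S = 374,708,000 / 63,880,000 = 5.8658 PSU

5.87 PSU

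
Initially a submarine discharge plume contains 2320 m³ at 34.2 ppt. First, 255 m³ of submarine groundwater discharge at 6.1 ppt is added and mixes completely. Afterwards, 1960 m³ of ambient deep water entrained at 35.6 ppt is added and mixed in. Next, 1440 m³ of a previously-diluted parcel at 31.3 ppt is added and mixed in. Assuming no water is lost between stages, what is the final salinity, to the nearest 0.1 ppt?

By conservation of dissolved salt,
Initial salt = 2,320×34.2 = 79,344
After stage 1: salt = 79,344 + 255×6.1 = 80,899.5; volume = 2,575 m³; S = 31.417 ppt
After stage 2: salt = 80,899.5 + 1,960×35.6 = 150,675.5; volume = 4,535 m³; S = 33.225 ppt
After stage 3: salt = 150,675.5 + 1,440×31.3 = 195,747.5; volume = 5,975 m³
S = 195,747.5 / 5,975 = 32.7611 ppt

32.8 ppt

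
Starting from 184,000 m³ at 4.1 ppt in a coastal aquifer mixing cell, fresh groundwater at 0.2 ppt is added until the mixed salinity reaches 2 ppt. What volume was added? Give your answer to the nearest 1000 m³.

215000 m³

Salt balance: 184,000×4.1 + V×0.2 = (184,000+V)×2
754,400 + 0.2V = 368,000 + 2V
386,400 = 1.8V
V = 214,666.67 m³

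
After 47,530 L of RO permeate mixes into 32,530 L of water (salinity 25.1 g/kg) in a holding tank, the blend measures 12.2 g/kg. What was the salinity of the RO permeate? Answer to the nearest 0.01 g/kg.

Salt balance: 32,530×25.1 + 47,530×S = 80,060×12.2
816,503 + 47,530·S = 976,732
S = (976,732 − 816,503) / 47,530 = 3.3711 g/kg

3.37 g/kg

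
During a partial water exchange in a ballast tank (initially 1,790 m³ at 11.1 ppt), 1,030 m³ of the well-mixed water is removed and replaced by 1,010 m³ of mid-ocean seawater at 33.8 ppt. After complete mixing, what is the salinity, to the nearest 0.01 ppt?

Remaining after removal: 760 m³ at 11.1 ppt (salt = 8,436)
After addition: salt = 8,436 + 1,010×33.8 = 42,574; volume = 1,770 m³
S = 42,574 / 1,770 = 24.0531 ppt

24.05 ppt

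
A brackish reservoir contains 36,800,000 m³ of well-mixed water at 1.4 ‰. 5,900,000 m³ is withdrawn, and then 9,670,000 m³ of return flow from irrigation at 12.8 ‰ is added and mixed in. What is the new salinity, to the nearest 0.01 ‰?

Remaining after removal: 30,900,000 m³ at 1.4 ‰ (salt = 43,260,000)
After addition: salt = 43,260,000 + 9,670,000×12.8 = 167,036,000; volume = 40,570,000 m³
S = 167,036,000 / 40,570,000 = 4.1172 ‰

4.12 ‰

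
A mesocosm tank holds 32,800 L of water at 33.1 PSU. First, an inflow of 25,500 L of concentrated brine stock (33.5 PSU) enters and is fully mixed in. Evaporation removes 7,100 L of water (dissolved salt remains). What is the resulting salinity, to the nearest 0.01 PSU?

37.89 PSU

After mixing: salt = 32,800×33.1 + 25,500×33.5 = 1,939,930; volume = 58,300 L
After evaporation: salt unchanged = 1,939,930; volume = 58,300 − 7,100 = 51,200 L
S = 1,939,930 / 51,200 = 37.8893 PSU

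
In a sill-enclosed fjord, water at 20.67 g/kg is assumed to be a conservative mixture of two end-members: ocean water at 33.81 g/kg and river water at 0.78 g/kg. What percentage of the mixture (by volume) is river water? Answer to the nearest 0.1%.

Let f be the freshwater fraction. Salt balance per unit volume:
f×0.78 + (1−f)×33.81 = 20.67
f = (33.81 − 20.67) / (33.81 − 0.78) = 13.14/33.03 = 0.3978

39.8%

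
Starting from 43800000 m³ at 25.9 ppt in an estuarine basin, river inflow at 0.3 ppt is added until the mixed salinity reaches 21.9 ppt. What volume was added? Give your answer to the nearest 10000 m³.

Salt balance: 43,800,000×25.9 + V×0.3 = (43,800,000+V)×21.9
1,134,420,000 + 0.3V = 959,220,000 + 21.9V
175,200,000 = 21.6V
V = 8,111,111.11 m³

8110000 m³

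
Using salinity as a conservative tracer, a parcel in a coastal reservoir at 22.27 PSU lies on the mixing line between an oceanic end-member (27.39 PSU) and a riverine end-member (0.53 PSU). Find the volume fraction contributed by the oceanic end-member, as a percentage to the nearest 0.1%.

Let g be the oceanic fraction. Salt balance per unit volume:
g×27.39 + (1−g)×0.53 = 22.27
g = (22.27 − 0.53) / (27.39 − 0.53) = 21.74/26.86 = 0.8094

80.9%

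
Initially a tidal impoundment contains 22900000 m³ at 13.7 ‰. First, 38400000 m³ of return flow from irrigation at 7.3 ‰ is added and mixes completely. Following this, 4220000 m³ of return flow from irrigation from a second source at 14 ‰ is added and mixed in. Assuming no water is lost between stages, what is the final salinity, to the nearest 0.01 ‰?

9.97 ‰

By conservation of dissolved salt,
Initial salt = 22,900,000×13.7 = 313,730,000
After stage 1: salt = 313,730,000 + 38,400,000×7.3 = 594,050,000; volume = 61,300,000 m³; S = 9.691 ‰
After stage 2: salt = 594,050,000 + 4,220,000×14 = 653,130,000; volume = 65,520,000 m³
S = 653,130,000 / 65,520,000 = 9.9684 ‰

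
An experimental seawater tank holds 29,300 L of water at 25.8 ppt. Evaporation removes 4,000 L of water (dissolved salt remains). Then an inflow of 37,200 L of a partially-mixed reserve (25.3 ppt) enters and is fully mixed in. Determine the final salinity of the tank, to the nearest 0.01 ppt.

27.15 ppt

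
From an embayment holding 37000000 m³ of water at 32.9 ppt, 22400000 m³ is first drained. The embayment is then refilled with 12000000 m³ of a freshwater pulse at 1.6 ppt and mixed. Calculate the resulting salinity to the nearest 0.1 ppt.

Remaining after removal: 14,600,000 m³ at 32.9 ppt (salt = 480,340,000)
After addition: salt = 480,340,000 + 12,000,000×1.6 = 499,540,000; volume = 26,600,000 m³
S = 499,540,000 / 26,600,000 = 18.7797 ppt

18.8 ppt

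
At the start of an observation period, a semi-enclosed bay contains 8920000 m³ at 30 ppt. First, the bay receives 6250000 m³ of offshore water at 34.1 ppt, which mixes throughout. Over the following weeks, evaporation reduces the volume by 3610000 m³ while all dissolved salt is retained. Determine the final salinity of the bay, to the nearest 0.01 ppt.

After mixing: salt = 8,920,000×30 + 6,250,000×34.1 = 480,725,000; volume = 15,170,000 m³
After evaporation: salt unchanged = 480,725,000; volume = 15,170,000 − 3,610,000 = 11,560,000 m³
S = 480,725,000 / 11,560,000 = 41.5852 ppt

41.59 ppt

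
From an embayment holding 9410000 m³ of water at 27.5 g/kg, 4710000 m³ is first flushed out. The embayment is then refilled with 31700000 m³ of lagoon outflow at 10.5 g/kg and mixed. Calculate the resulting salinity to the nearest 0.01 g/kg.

12.70 g/kg

Remaining after removal: 4,700,000 m³ at 27.5 g/kg (salt = 129,250,000)
After addition: salt = 129,250,000 + 31,700,000×10.5 = 462,100,000; volume = 36,400,000 m³
S = 462,100,000 / 36,400,000 = 12.6951 g/kg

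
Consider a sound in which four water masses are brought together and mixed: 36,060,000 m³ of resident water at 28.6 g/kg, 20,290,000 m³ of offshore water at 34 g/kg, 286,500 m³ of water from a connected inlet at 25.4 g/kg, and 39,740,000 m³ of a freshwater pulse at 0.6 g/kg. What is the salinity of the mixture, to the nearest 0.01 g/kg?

18.18 g/kg

Conserving salt mass:
salt = 36,060,000×28.6 + 20,290,000×34 + 286,500×25.4 + 39,740,000×0.6 = 1,031,316,000 + 689,860,000 + 7,277,100 + 23,844,000 = 1,752,297,100
volume = 36,060,000 + 20,290,000 + 286,500 + 39,740,000 = 96,376,500 m³
S = 1,752,297,100 / 96,376,500 = 18.1818 g/kg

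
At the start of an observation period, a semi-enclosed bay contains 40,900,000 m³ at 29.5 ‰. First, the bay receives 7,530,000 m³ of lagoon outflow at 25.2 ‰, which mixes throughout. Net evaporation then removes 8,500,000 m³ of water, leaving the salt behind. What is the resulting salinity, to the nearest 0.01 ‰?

34.97 ‰

After mixing: salt = 40,900,000×29.5 + 7,530,000×25.2 = 1,396,306,000; volume = 48,430,000 m³
After evaporation: salt unchanged = 1,396,306,000; volume = 48,430,000 − 8,500,000 = 39,930,000 m³
S = 1,396,306,000 / 39,930,000 = 34.9688 ‰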